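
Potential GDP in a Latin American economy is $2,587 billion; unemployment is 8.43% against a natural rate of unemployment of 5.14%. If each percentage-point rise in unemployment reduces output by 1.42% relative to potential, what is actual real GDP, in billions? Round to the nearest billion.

$2,466 billion

Unemployment gap = 8.43 - 5.14 = 3.29 points, so the output gap is -1.42 × 3.29 = -4.6718%.
Actual GDP = 2587 × (1 - 4.6718/100) = 2587 × 0.953282 ≈ 2466 billion.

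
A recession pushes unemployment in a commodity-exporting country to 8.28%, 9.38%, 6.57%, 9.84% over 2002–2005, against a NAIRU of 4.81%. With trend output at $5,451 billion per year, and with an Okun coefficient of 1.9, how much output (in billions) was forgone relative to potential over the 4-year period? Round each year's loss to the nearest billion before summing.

$1,535 billion

Year 2002: gap = -1.9 × (8.28 - 4.81) = -6.593%, loss ≈ 5451 × 6.593/100 ≈ 359.
Year 2003: gap = -1.9 × (9.38 - 4.81) = -8.683%, loss ≈ 5451 × 8.683/100 ≈ 473.
Year 2004: gap = -1.9 × (6.57 - 4.81) = -3.344%, loss ≈ 5451 × 3.344/100 ≈ 182.
Year 2005: gap = -1.9 × (9.84 - 4.81) = -9.557%, loss ≈ 5451 × 9.557/100 ≈ 521.
Total lost output = 359 + 473 + 182 + 521 = 1535 billion.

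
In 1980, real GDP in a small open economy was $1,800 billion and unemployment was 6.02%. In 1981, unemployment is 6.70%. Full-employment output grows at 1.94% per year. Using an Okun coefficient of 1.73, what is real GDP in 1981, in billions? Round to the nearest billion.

Δu = 6.7 - 6.02 = 0.68 points.
Okun's law (growth form): g_Y = g_Y* - β × Δu = 1.94 - 1.73 × (0.68) = 1.94 - 1.1764 = 0.7636%.
Real GDP in the next year = 1800 × (1 + 0.7636/100) = 1800 × 1.007636 ≈ 1814 billion.

$1,814 billion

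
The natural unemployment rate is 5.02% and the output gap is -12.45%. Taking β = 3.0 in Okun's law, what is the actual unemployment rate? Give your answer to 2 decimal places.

From Okun's law, u - u* = -(output gap)/β = -(-12.45)/3.0 = 4.15 points.
So u = 5.02 + 4.15 = 9.17%.

9.17%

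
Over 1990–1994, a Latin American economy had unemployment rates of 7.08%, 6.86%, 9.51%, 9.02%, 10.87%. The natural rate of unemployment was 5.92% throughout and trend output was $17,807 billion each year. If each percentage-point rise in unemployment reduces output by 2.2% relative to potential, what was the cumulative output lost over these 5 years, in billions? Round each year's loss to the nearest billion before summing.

Year 1990: gap = -2.2 × (7.08 - 5.92) = -2.552%, loss ≈ 17807 × 2.552/100 ≈ 454.
Year 1991: gap = -2.2 × (6.86 - 5.92) = -2.068%, loss ≈ 17807 × 2.068/100 ≈ 368.
Year 1992: gap = -2.2 × (9.51 - 5.92) = -7.898%, loss ≈ 17807 × 7.898/100 ≈ 1406.
Year 1993: gap = -2.2 × (9.02 - 5.92) = -6.82%, loss ≈ 17807 × 6.82/100 ≈ 1214.
Year 1994: gap = -2.2 × (10.87 - 5.92) = -10.89%, loss ≈ 17807 × 10.89/100 ≈ 1939.
Total lost output = 454 + 368 + 1406 + 1214 + 1939 = 5381 billion.

$5,381 billion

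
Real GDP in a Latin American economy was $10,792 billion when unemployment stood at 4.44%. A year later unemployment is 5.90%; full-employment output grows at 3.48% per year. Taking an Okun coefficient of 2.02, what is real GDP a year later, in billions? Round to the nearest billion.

Δu = 5.9 - 4.44 = 1.46 points.
Okun's law (growth form): g_Y = g_Y* - β × Δu = 3.48 - 2.02 × (1.46) = 3.48 - 2.9492 = 0.5308%.
Real GDP in the next year = 10792 × (1 + 0.5308/100) = 10792 × 1.005308 ≈ 10849 billion.

$10,849 billion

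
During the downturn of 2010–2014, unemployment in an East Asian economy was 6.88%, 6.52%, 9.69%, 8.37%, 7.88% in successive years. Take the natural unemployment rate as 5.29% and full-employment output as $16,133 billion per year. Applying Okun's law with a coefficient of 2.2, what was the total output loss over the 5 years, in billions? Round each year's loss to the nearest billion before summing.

$4,575 billion

Year 2010: gap = -2.2 × (6.88 - 5.29) = -3.498%, loss ≈ 16133 × 3.498/100 ≈ 564.
Year 2011: gap = -2.2 × (6.52 - 5.29) = -2.706%, loss ≈ 16133 × 2.706/100 ≈ 437.
Year 2012: gap = -2.2 × (9.69 - 5.29) = -9.68%, loss ≈ 16133 × 9.68/100 ≈ 1562.
Year 2013: gap = -2.2 × (8.37 - 5.29) = -6.776%, loss ≈ 16133 × 6.776/100 ≈ 1093.
Year 2014: gap = -2.2 × (7.88 - 5.29) = -5.698%, loss ≈ 16133 × 5.698/100 ≈ 919.
Total lost output = 564 + 437 + 1562 + 1093 + 919 = 4575 billion.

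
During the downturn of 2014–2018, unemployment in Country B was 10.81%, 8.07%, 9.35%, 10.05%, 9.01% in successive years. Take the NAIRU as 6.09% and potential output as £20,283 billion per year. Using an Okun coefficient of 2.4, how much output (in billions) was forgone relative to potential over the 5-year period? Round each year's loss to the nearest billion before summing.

£8,198 billion

Year 2014: gap = -2.4 × (10.81 - 6.09) = -11.328%, loss ≈ 20283 × 11.328/100 ≈ 2298.
Year 2015: gap = -2.4 × (8.07 - 6.09) = -4.752%, loss ≈ 20283 × 4.752/100 ≈ 964.
Year 2016: gap = -2.4 × (9.35 - 6.09) = -7.824%, loss ≈ 20283 × 7.824/100 ≈ 1587.
Year 2017: gap = -2.4 × (10.05 - 6.09) = -9.504%, loss ≈ 20283 × 9.504/100 ≈ 1928.
Year 2018: gap = -2.4 × (9.01 - 6.09) = -7.008%, loss ≈ 20283 × 7.008/100 ≈ 1421.
Total lost output = 2298 + 964 + 1587 + 1928 + 1421 = 8198 billion.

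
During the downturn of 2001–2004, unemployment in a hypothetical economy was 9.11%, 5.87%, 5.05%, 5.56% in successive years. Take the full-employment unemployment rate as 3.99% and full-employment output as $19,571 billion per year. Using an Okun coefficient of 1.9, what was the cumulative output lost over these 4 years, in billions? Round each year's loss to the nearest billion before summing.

Year 2001: gap = -1.9 × (9.11 - 3.99) = -9.728%, loss ≈ 19571 × 9.728/100 ≈ 1904.
Year 2002: gap = -1.9 × (5.87 - 3.99) = -3.572%, loss ≈ 19571 × 3.572/100 ≈ 699.
Year 2003: gap = -1.9 × (5.05 - 3.99) = -2.014%, loss ≈ 19571 × 2.014/100 ≈ 394.
Year 2004: gap = -1.9 × (5.56 - 3.99) = -2.983%, loss ≈ 19571 × 2.983/100 ≈ 584.
Total lost output = 1904 + 699 + 394 + 584 = 3581 billion.

$3,581 billion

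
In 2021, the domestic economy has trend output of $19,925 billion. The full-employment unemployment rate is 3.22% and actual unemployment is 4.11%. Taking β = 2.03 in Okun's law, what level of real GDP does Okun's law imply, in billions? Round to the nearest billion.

$19,565 billion

Unemployment gap = 4.11 - 3.22 = 0.89 points, so the output gap is -2.03 × 0.89 = -1.8067%.
Actual GDP = 19925 × (1 - 1.8067/100) = 19925 × 0.981933 ≈ 19565 billion.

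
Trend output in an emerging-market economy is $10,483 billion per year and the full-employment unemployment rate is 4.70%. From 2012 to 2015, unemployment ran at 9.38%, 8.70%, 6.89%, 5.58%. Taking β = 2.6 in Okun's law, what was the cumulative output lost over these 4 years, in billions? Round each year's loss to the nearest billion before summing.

Year 2012: gap = -2.6 × (9.38 - 4.7) = -12.168%, loss ≈ 10483 × 12.168/100 ≈ 1276.
Year 2013: gap = -2.6 × (8.7 - 4.7) = -10.4%, loss ≈ 10483 × 10.4/100 ≈ 1090.
Year 2014: gap = -2.6 × (6.89 - 4.7) = -5.694%, loss ≈ 10483 × 5.694/100 ≈ 597.
Year 2015: gap = -2.6 × (5.58 - 4.7) = -2.288%, loss ≈ 10483 × 2.288/100 ≈ 240.
Total lost output = 1276 + 1090 + 597 + 240 = 3203 billion.

$3,203 billion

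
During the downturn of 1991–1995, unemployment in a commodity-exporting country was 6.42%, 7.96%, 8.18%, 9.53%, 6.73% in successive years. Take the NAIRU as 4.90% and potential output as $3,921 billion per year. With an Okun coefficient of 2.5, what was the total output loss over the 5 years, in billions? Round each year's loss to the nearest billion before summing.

$1,404 billion

Year 1991: gap = -2.5 × (6.42 - 4.9) = -3.8%, loss ≈ 3921 × 3.8/100 ≈ 149.
Year 1992: gap = -2.5 × (7.96 - 4.9) = -7.65%, loss ≈ 3921 × 7.65/100 ≈ 300.
Year 1993: gap = -2.5 × (8.18 - 4.9) = -8.2%, loss ≈ 3921 × 8.2/100 ≈ 322.
Year 1994: gap = -2.5 × (9.53 - 4.9) = -11.575%, loss ≈ 3921 × 11.575/100 ≈ 454.
Year 1995: gap = -2.5 × (6.73 - 4.9) = -4.575%, loss ≈ 3921 × 4.575/100 ≈ 179.
Total lost output = 149 + 300 + 322 + 454 + 179 = 1404 billion.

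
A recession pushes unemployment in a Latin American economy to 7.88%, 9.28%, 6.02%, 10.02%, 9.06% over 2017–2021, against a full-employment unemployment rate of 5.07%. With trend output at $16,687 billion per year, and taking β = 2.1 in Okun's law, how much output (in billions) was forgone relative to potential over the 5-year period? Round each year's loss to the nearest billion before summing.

$5,926 billion

Year 2017: gap = -2.1 × (7.88 - 5.07) = -5.901%, loss ≈ 16687 × 5.901/100 ≈ 985.
Year 2018: gap = -2.1 × (9.28 - 5.07) = -8.841%, loss ≈ 16687 × 8.841/100 ≈ 1475.
Year 2019: gap = -2.1 × (6.02 - 5.07) = -1.995%, loss ≈ 16687 × 1.995/100 ≈ 333.
Year 2020: gap = -2.1 × (10.02 - 5.07) = -10.395%, loss ≈ 16687 × 10.395/100 ≈ 1735.
Year 2021: gap = -2.1 × (9.06 - 5.07) = -8.379%, loss ≈ 16687 × 8.379/100 ≈ 1398.
Total lost output = 985 + 1475 + 333 + 1735 + 1398 = 5926 billion.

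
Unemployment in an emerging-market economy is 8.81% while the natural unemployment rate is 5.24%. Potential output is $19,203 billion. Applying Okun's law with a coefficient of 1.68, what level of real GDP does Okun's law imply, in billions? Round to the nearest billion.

Unemployment gap = 8.81 - 5.24 = 3.57 points, so the output gap is -1.68 × 3.57 = -5.9976%.
Actual GDP = 19203 × (1 - 5.9976/100) = 19203 × 0.940024 ≈ 18051 billion.

$18,051 billion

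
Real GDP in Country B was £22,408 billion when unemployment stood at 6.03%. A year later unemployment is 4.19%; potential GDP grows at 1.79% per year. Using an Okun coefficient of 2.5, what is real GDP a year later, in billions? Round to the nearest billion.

Δu = 4.19 - 6.03 = -1.84 points.
Okun's law (growth form): g_Y = g_Y* - β × Δu = 1.79 - 2.5 × (-1.84) = 1.79 + 4.6 = 6.39%.
Real GDP in the next year = 22408 × (1 + 6.39/100) = 22408 × 1.0639 ≈ 23840 billion.

£23,840 billion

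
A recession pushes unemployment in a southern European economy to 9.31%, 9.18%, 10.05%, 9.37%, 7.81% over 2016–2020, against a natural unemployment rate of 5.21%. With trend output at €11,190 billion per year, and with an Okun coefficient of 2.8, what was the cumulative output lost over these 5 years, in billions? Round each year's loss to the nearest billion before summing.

Year 2016: gap = -2.8 × (9.31 - 5.21) = -11.48%, loss ≈ 11190 × 11.48/100 ≈ 1285.
Year 2017: gap = -2.8 × (9.18 - 5.21) = -11.116%, loss ≈ 11190 × 11.116/100 ≈ 1244.
Year 2018: gap = -2.8 × (10.05 - 5.21) = -13.552%, loss ≈ 11190 × 13.552/100 ≈ 1516.
Year 2019: gap = -2.8 × (9.37 - 5.21) = -11.648%, loss ≈ 11190 × 11.648/100 ≈ 1303.
Year 2020: gap = -2.8 × (7.81 - 5.21) = -7.28%, loss ≈ 11190 × 7.28/100 ≈ 815.
Total lost output = 1285 + 1244 + 1516 + 1303 + 815 = 6163 billion.

€6,163 billion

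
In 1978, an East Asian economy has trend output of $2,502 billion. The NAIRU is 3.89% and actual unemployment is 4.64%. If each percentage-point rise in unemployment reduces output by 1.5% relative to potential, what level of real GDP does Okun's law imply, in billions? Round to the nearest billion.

$2,474 billion

Unemployment gap = 4.64 - 3.89 = 0.75 points, so the output gap is -1.5 × 0.75 = -1.125%.
Actual GDP = 2502 × (1 - 1.125/100) = 2502 × 0.98875 ≈ 2474 billion.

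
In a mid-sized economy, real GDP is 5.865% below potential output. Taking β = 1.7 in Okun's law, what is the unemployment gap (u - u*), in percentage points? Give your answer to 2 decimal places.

Okun's law: output gap = -β × (u - u*), so u - u* = -(output gap)/β.
u - u* = -(-5.865)/1.7 = 3.45 percentage points.

3.45 percentage points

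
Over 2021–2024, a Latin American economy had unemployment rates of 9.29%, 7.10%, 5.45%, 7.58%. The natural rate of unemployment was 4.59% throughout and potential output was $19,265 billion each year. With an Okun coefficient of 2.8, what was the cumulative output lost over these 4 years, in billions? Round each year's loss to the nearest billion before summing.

$5,966 billion

Year 2021: gap = -2.8 × (9.29 - 4.59) = -13.16%, loss ≈ 19265 × 13.16/100 ≈ 2535.
Year 2022: gap = -2.8 × (7.1 - 4.59) = -7.028%, loss ≈ 19265 × 7.028/100 ≈ 1354.
Year 2023: gap = -2.8 × (5.45 - 4.59) = -2.408%, loss ≈ 19265 × 2.408/100 ≈ 464.
Year 2024: gap = -2.8 × (7.58 - 4.59) = -8.372%, loss ≈ 19265 × 8.372/100 ≈ 1613.
Total lost output = 2535 + 1354 + 464 + 1613 = 5966 billion.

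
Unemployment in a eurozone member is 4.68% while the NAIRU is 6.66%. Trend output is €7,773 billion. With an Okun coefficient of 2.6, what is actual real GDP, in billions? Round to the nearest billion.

Unemployment gap = 4.68 - 6.66 = -1.98 points, so the output gap is -2.6 × (-1.98) = 5.148%.
Actual GDP = 7773 × (1 + 5.148/100) = 7773 × 1.05148 ≈ 8173 billion.

€8,173 billion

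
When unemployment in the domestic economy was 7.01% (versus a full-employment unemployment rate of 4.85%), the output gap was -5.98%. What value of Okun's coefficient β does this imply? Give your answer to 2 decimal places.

β ≈ 2.77

Okun's law: output gap = -β × (u - u*).
-5.98 = -β × (7.01 - 4.85) = -β × 2.16, so β = 5.98/2.16 = 2.77.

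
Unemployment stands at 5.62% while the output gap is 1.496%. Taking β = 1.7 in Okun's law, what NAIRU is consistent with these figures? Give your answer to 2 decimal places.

From Okun's law, u - u* = -(output gap)/β = -(1.496)/1.7 = -0.88 points.
So u* = 5.62 + 0.88 = 6.50%.

6.50%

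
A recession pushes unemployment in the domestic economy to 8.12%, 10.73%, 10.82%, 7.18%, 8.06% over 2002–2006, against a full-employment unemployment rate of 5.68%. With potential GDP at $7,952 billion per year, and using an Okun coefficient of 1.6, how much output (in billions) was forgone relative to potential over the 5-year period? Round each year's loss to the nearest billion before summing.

Year 2002: gap = -1.6 × (8.12 - 5.68) = -3.904%, loss ≈ 7952 × 3.904/100 ≈ 310.
Year 2003: gap = -1.6 × (10.73 - 5.68) = -8.08%, loss ≈ 7952 × 8.08/100 ≈ 643.
Year 2004: gap = -1.6 × (10.82 - 5.68) = -8.224%, loss ≈ 7952 × 8.224/100 ≈ 654.
Year 2005: gap = -1.6 × (7.18 - 5.68) = -2.4%, loss ≈ 7952 × 2.4/100 ≈ 191.
Year 2006: gap = -1.6 × (8.06 - 5.68) = -3.808%, loss ≈ 7952 × 3.808/100 ≈ 303.
Total lost output = 310 + 643 + 654 + 191 + 303 = 2101 billion.

$2,101 billion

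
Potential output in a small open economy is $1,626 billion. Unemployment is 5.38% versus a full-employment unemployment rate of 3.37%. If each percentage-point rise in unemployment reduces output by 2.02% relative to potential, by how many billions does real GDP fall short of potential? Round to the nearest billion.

$66 billion

Output gap = -2.02 × (5.38 - 3.37) = -2.02 × 2.01 = -4.0602%.
Actual GDP ≈ 1626 × 0.959398 ≈ 1560 billion, so the shortfall is 1626 - 1560 = 66 billion.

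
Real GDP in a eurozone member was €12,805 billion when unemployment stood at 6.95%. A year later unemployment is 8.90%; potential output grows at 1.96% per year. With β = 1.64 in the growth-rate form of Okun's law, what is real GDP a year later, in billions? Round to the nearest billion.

€12,646 billion

Δu = 8.9 - 6.95 = 1.95 points.
Okun's law (growth form): g_Y = g_Y* - β × Δu = 1.96 - 1.64 × (1.95) = 1.96 - 3.198 = -1.238%.
Real GDP in the next year = 12805 × (1 - 1.238/100) = 12805 × 0.98762 ≈ 12646 billion.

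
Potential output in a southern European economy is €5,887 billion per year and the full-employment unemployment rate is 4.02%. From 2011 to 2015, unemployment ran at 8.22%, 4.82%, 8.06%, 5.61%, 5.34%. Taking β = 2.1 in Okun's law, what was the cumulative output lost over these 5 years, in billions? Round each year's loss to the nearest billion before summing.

€1,477 billion

Year 2011: gap = -2.1 × (8.22 - 4.02) = -8.82%, loss ≈ 5887 × 8.82/100 ≈ 519.
Year 2012: gap = -2.1 × (4.82 - 4.02) = -1.68%, loss ≈ 5887 × 1.68/100 ≈ 99.
Year 2013: gap = -2.1 × (8.06 - 4.02) = -8.484%, loss ≈ 5887 × 8.484/100 ≈ 499.
Year 2014: gap = -2.1 × (5.61 - 4.02) = -3.339%, loss ≈ 5887 × 3.339/100 ≈ 197.
Year 2015: gap = -2.1 × (5.34 - 4.02) = -2.772%, loss ≈ 5887 × 2.772/100 ≈ 163.
Total lost output = 519 + 99 + 499 + 197 + 163 = 1477 billion.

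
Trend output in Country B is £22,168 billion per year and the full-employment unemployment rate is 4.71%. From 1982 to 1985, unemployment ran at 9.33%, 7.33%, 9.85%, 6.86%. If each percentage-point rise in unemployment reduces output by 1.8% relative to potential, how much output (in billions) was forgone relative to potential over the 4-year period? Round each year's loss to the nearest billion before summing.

£5,797 billion

Year 1982: gap = -1.8 × (9.33 - 4.71) = -8.316%, loss ≈ 22168 × 8.316/100 ≈ 1843.
Year 1983: gap = -1.8 × (7.33 - 4.71) = -4.716%, loss ≈ 22168 × 4.716/100 ≈ 1045.
Year 1984: gap = -1.8 × (9.85 - 4.71) = -9.252%, loss ≈ 22168 × 9.252/100 ≈ 2051.
Year 1985: gap = -1.8 × (6.86 - 4.71) = -3.87%, loss ≈ 22168 × 3.87/100 ≈ 858.
Total lost output = 1843 + 1045 + 2051 + 858 = 5797 billion.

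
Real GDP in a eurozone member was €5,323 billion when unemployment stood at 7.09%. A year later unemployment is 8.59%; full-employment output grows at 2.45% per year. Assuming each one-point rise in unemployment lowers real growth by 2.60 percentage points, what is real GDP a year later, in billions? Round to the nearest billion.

€5,246 billion

Δu = 8.59 - 7.09 = 1.5 points.
Okun's law (growth form): g_Y = g_Y* - β × Δu = 2.45 - 2.60 × (1.50) = 2.45 - 3.9 = -1.45%.
Real GDP in the next year = 5323 × (1 - 1.45/100) = 5323 × 0.9855 ≈ 5246 billion.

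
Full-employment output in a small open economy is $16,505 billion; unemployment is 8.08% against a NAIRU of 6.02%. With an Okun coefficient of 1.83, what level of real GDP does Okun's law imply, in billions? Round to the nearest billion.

Unemployment gap = 8.08 - 6.02 = 2.06 points, so the output gap is -1.83 × 2.06 = -3.7698%.
Actual GDP = 16505 × (1 - 3.7698/100) = 16505 × 0.962302 ≈ 15883 billion.

$15,883 billion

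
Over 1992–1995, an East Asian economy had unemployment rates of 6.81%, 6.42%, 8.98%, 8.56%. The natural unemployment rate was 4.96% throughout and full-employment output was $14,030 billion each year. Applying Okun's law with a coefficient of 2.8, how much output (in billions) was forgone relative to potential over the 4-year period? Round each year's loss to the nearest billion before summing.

$4,294 billion

Year 1992: gap = -2.8 × (6.81 - 4.96) = -5.18%, loss ≈ 14030 × 5.18/100 ≈ 727.
Year 1993: gap = -2.8 × (6.42 - 4.96) = -4.088%, loss ≈ 14030 × 4.088/100 ≈ 574.
Year 1994: gap = -2.8 × (8.98 - 4.96) = -11.256%, loss ≈ 14030 × 11.256/100 ≈ 1579.
Year 1995: gap = -2.8 × (8.56 - 4.96) = -10.08%, loss ≈ 14030 × 10.08/100 ≈ 1414.
Total lost output = 727 + 574 + 1579 + 1414 = 4294 billion.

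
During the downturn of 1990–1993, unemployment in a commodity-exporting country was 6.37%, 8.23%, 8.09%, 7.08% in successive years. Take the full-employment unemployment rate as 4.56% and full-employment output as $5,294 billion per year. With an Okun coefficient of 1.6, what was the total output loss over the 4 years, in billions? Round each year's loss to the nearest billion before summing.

$976 billion

Year 1990: gap = -1.6 × (6.37 - 4.56) = -2.896%, loss ≈ 5294 × 2.896/100 ≈ 153.
Year 1991: gap = -1.6 × (8.23 - 4.56) = -5.872%, loss ≈ 5294 × 5.872/100 ≈ 311.
Year 1992: gap = -1.6 × (8.09 - 4.56) = -5.648%, loss ≈ 5294 × 5.648/100 ≈ 299.
Year 1993: gap = -1.6 × (7.08 - 4.56) = -4.032%, loss ≈ 5294 × 4.032/100 ≈ 213.
Total lost output = 153 + 311 + 299 + 213 = 976 billion.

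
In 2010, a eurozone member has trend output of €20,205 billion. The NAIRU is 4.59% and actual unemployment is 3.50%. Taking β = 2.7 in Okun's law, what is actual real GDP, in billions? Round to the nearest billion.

€20,800 billion

Unemployment gap = 3.5 - 4.59 = -1.09 points, so the output gap is -2.7 × (-1.09) = 2.943%.
Actual GDP = 20205 × (1 + 2.943/100) = 20205 × 1.02943 ≈ 20800 billion.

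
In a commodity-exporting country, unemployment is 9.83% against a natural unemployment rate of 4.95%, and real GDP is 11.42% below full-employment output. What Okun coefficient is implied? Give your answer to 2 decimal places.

β ≈ 2.34

Okun's law: output gap = -β × (u - u*).
-11.42 = -β × (9.83 - 4.95) = -β × 4.88, so β = 11.42/4.88 = 2.34.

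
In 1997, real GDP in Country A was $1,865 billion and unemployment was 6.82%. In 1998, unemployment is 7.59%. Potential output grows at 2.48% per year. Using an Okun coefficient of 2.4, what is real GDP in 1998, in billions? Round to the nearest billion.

Δu = 7.59 - 6.82 = 0.77 points.
Okun's law (growth form): g_Y = g_Y* - β × Δu = 2.48 - 2.4 × (0.77) = 2.48 - 1.848 = 0.632%.
Real GDP in the next year = 1865 × (1 + 0.632/100) = 1865 × 1.00632 ≈ 1877 billion.

$1,877 billion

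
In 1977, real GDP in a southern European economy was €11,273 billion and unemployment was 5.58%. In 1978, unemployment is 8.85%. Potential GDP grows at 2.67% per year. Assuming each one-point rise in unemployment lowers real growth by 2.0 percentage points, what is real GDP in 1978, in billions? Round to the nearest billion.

Δu = 8.85 - 5.58 = 3.27 points.
Okun's law (growth form): g_Y = g_Y* - β × Δu = 2.67 - 2.0 × (3.27) = 2.67 - 6.54 = -3.87%.
Real GDP in the next year = 11273 × (1 - 3.87/100) = 11273 × 0.9613 ≈ 10837 billion.

€10,837 billion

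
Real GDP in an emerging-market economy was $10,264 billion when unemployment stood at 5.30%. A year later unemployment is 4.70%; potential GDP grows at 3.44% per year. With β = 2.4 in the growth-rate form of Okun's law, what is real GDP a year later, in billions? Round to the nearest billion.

Δu = 4.7 - 5.3 = -0.6 points.
Okun's law (growth form): g_Y = g_Y* - β × Δu = 3.44 - 2.4 × (-0.60) = 3.44 + 1.44 = 4.88%.
Real GDP in the next year = 10264 × (1 + 4.88/100) = 10264 × 1.0488 ≈ 10765 billion.

$10,765 billion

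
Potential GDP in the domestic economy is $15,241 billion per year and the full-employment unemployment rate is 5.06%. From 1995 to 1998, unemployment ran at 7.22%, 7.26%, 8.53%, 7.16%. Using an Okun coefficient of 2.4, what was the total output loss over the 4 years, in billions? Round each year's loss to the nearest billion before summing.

$3,632 billion

Year 1995: gap = -2.4 × (7.22 - 5.06) = -5.184%, loss ≈ 15241 × 5.184/100 ≈ 790.
Year 1996: gap = -2.4 × (7.26 - 5.06) = -5.28%, loss ≈ 15241 × 5.28/100 ≈ 805.
Year 1997: gap = -2.4 × (8.53 - 5.06) = -8.328%, loss ≈ 15241 × 8.328/100 ≈ 1269.
Year 1998: gap = -2.4 × (7.16 - 5.06) = -5.04%, loss ≈ 15241 × 5.04/100 ≈ 768.
Total lost output = 790 + 805 + 1269 + 768 = 3632 billion.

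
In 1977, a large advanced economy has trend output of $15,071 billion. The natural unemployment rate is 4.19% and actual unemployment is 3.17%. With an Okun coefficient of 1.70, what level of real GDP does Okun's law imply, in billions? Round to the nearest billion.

Unemployment gap = 3.17 - 4.19 = -1.02 points, so the output gap is -1.7 × (-1.02) = 1.734%.
Actual GDP = 15071 × (1 + 1.734/100) = 15071 × 1.01734 ≈ 15332 billion.

$15,332 billion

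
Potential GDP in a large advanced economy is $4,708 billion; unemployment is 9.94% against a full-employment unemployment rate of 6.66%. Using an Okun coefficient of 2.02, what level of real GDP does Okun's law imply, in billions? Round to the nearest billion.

$4,396 billion

Unemployment gap = 9.94 - 6.66 = 3.28 points, so the output gap is -2.02 × 3.28 = -6.6256%.
Actual GDP = 4708 × (1 - 6.6256/100) = 4708 × 0.933744 ≈ 4396 billion.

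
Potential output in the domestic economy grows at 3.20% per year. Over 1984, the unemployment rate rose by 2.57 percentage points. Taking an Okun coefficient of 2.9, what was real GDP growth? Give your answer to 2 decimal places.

-4.25%

Growth-rate Okun's law: g_Y = g_Y* - β × Δu.
g_Y = 3.20 - 2.9 × (2.57) = 3.2 - 7.453 = -4.253%, i.e. -4.25% to 2 d.p.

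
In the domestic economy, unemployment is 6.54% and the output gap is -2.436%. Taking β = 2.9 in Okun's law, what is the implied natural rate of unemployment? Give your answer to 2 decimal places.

5.70%

From Okun's law, u - u* = -(output gap)/β = -(-2.436)/2.9 = 0.84 points.
So u* = 6.54 - 0.84 = 5.70%.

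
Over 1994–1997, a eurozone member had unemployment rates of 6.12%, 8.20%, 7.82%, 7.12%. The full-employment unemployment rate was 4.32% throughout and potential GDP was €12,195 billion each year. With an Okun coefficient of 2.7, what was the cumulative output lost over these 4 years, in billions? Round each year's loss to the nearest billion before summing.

€3,945 billion

Year 1994: gap = -2.7 × (6.12 - 4.32) = -4.86%, loss ≈ 12195 × 4.86/100 ≈ 593.
Year 1995: gap = -2.7 × (8.2 - 4.32) = -10.476%, loss ≈ 12195 × 10.476/100 ≈ 1278.
Year 1996: gap = -2.7 × (7.82 - 4.32) = -9.45%, loss ≈ 12195 × 9.45/100 ≈ 1152.
Year 1997: gap = -2.7 × (7.12 - 4.32) = -7.56%, loss ≈ 12195 × 7.56/100 ≈ 922.
Total lost output = 593 + 1278 + 1152 + 922 = 3945 billion.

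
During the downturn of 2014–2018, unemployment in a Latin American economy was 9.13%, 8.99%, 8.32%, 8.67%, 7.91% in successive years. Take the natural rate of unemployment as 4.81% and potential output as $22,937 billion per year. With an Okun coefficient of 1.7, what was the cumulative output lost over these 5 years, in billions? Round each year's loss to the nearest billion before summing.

$7,397 billion

Year 2014: gap = -1.7 × (9.13 - 4.81) = -7.344%, loss ≈ 22937 × 7.344/100 ≈ 1684.
Year 2015: gap = -1.7 × (8.99 - 4.81) = -7.106%, loss ≈ 22937 × 7.106/100 ≈ 1630.
Year 2016: gap = -1.7 × (8.32 - 4.81) = -5.967%, loss ≈ 22937 × 5.967/100 ≈ 1369.
Year 2017: gap = -1.7 × (8.67 - 4.81) = -6.562%, loss ≈ 22937 × 6.562/100 ≈ 1505.
Year 2018: gap = -1.7 × (7.91 - 4.81) = -5.27%, loss ≈ 22937 × 5.27/100 ≈ 1209.
Total lost output = 1684 + 1630 + 1369 + 1505 + 1209 = 7397 billion.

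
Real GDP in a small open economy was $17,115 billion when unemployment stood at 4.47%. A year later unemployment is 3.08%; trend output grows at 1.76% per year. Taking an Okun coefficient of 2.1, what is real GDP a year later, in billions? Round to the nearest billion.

$17,916 billion

Δu = 3.08 - 4.47 = -1.39 points.
Okun's law (growth form): g_Y = g_Y* - β × Δu = 1.76 - 2.1 × (-1.39) = 1.76 + 2.919 = 4.679%.
Real GDP in the next year = 17115 × (1 + 4.679/100) = 17115 × 1.04679 ≈ 17916 billion.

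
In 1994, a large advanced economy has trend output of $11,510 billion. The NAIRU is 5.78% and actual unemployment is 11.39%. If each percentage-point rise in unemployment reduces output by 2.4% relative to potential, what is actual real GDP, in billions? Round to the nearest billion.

Unemployment gap = 11.39 - 5.78 = 5.61 points, so the output gap is -2.4 × 5.61 = -13.464%.
Actual GDP = 11510 × (1 - 13.464/100) = 11510 × 0.86536 ≈ 9960 billion.

$9,960 billion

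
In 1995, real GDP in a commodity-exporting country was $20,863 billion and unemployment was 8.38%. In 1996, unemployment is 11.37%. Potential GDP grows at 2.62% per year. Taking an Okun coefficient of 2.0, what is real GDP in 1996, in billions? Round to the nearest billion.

$20,162 billion

Δu = 11.37 - 8.38 = 2.99 points.
Okun's law (growth form): g_Y = g_Y* - β × Δu = 2.62 - 2.0 × (2.99) = 2.62 - 5.98 = -3.36%.
Real GDP in the next year = 20863 × (1 - 3.36/100) = 20863 × 0.9664 ≈ 20162 billion.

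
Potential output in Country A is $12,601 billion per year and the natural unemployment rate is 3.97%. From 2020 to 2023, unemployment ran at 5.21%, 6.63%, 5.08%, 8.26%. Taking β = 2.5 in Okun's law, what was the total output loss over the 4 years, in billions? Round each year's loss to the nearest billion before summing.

$2,930 billion

Year 2020: gap = -2.5 × (5.21 - 3.97) = -3.1%, loss ≈ 12601 × 3.1/100 ≈ 391.
Year 2021: gap = -2.5 × (6.63 - 3.97) = -6.65%, loss ≈ 12601 × 6.65/100 ≈ 838.
Year 2022: gap = -2.5 × (5.08 - 3.97) = -2.775%, loss ≈ 12601 × 2.775/100 ≈ 350.
Year 2023: gap = -2.5 × (8.26 - 3.97) = -10.725%, loss ≈ 12601 × 10.725/100 ≈ 1351.
Total lost output = 391 + 838 + 350 + 1351 = 2930 billion.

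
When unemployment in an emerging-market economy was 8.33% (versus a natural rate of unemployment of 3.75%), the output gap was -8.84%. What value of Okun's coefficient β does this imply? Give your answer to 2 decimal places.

Okun's law: output gap = -β × (u - u*).
-8.84 = -β × (8.33 - 3.75) = -β × 4.58, so β = 8.84/4.58 = 1.93.

β ≈ 1.93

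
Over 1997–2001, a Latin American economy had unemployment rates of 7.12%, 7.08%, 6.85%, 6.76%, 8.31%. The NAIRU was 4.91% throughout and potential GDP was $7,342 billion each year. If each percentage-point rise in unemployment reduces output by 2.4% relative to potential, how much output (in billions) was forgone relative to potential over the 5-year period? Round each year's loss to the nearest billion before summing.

$2,038 billion

Year 1997: gap = -2.4 × (7.12 - 4.91) = -5.304%, loss ≈ 7342 × 5.304/100 ≈ 389.
Year 1998: gap = -2.4 × (7.08 - 4.91) = -5.208%, loss ≈ 7342 × 5.208/100 ≈ 382.
Year 1999: gap = -2.4 × (6.85 - 4.91) = -4.656%, loss ≈ 7342 × 4.656/100 ≈ 342.
Year 2000: gap = -2.4 × (6.76 - 4.91) = -4.44%, loss ≈ 7342 × 4.44/100 ≈ 326.
Year 2001: gap = -2.4 × (8.31 - 4.91) = -8.16%, loss ≈ 7342 × 8.16/100 ≈ 599.
Total lost output = 389 + 382 + 342 + 326 + 599 = 2038 billion.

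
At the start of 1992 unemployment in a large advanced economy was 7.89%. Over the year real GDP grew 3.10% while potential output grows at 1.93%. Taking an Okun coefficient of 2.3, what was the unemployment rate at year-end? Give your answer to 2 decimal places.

7.38%

Growth-rate Okun's law: g_Y = g_Y* - β × Δu, so Δu = (g_Y* - g_Y)/β.
Δu = (1.93 - 3.1)/2.3 = -1.17/2.3 = -0.51 percentage points.
Year-end unemployment = 7.89 - 0.51 = 7.38%.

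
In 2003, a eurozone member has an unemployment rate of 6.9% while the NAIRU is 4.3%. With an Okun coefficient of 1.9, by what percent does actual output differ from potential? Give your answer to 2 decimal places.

-4.94%

The unemployment gap is 6.9 - 4.3 = 2.6 percentage points.
Okun's law gives an output gap of -1.9 × 2.6 = -4.94%, i.e. 4.94% below potential.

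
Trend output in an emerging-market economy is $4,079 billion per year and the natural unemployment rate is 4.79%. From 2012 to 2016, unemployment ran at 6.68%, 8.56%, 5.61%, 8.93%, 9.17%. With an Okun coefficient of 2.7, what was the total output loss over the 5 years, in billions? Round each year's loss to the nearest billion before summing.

$1,651 billion

Year 2012: gap = -2.7 × (6.68 - 4.79) = -5.103%, loss ≈ 4079 × 5.103/100 ≈ 208.
Year 2013: gap = -2.7 × (8.56 - 4.79) = -10.179%, loss ≈ 4079 × 10.179/100 ≈ 415.
Year 2014: gap = -2.7 × (5.61 - 4.79) = -2.214%, loss ≈ 4079 × 2.214/100 ≈ 90.
Year 2015: gap = -2.7 × (8.93 - 4.79) = -11.178%, loss ≈ 4079 × 11.178/100 ≈ 456.
Year 2016: gap = -2.7 × (9.17 - 4.79) = -11.826%, loss ≈ 4079 × 11.826/100 ≈ 482.
Total lost output = 208 + 415 + 90 + 456 + 482 = 1651 billion.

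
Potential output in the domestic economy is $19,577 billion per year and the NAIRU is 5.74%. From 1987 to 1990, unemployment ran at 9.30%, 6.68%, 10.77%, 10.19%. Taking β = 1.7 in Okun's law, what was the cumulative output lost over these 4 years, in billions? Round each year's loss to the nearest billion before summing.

$4,653 billion

Year 1987: gap = -1.7 × (9.3 - 5.74) = -6.052%, loss ≈ 19577 × 6.052/100 ≈ 1185.
Year 1988: gap = -1.7 × (6.68 - 5.74) = -1.598%, loss ≈ 19577 × 1.598/100 ≈ 313.
Year 1989: gap = -1.7 × (10.77 - 5.74) = -8.551%, loss ≈ 19577 × 8.551/100 ≈ 1674.
Year 1990: gap = -1.7 × (10.19 - 5.74) = -7.565%, loss ≈ 19577 × 7.565/100 ≈ 1481.
Total lost output = 1185 + 313 + 1674 + 1481 = 4653 billion.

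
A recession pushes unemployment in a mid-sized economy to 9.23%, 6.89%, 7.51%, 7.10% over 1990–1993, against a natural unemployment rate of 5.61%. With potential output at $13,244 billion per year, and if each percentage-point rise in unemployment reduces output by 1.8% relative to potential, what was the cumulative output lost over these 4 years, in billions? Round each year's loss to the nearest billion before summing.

$1,976 billion

Year 1990: gap = -1.8 × (9.23 - 5.61) = -6.516%, loss ≈ 13244 × 6.516/100 ≈ 863.
Year 1991: gap = -1.8 × (6.89 - 5.61) = -2.304%, loss ≈ 13244 × 2.304/100 ≈ 305.
Year 1992: gap = -1.8 × (7.51 - 5.61) = -3.42%, loss ≈ 13244 × 3.42/100 ≈ 453.
Year 1993: gap = -1.8 × (7.1 - 5.61) = -2.682%, loss ≈ 13244 × 2.682/100 ≈ 355.
Total lost output = 863 + 305 + 453 + 355 = 1976 billion.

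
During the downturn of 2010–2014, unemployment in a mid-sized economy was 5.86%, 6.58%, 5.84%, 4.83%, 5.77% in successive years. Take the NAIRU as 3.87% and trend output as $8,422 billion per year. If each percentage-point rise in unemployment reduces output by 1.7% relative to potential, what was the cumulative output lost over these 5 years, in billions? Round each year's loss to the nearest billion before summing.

Year 2010: gap = -1.7 × (5.86 - 3.87) = -3.383%, loss ≈ 8422 × 3.383/100 ≈ 285.
Year 2011: gap = -1.7 × (6.58 - 3.87) = -4.607%, loss ≈ 8422 × 4.607/100 ≈ 388.
Year 2012: gap = -1.7 × (5.84 - 3.87) = -3.349%, loss ≈ 8422 × 3.349/100 ≈ 282.
Year 2013: gap = -1.7 × (4.83 - 3.87) = -1.632%, loss ≈ 8422 × 1.632/100 ≈ 137.
Year 2014: gap = -1.7 × (5.77 - 3.87) = -3.23%, loss ≈ 8422 × 3.23/100 ≈ 272.
Total lost output = 285 + 388 + 282 + 137 + 272 = 1364 billion.

$1,364 billion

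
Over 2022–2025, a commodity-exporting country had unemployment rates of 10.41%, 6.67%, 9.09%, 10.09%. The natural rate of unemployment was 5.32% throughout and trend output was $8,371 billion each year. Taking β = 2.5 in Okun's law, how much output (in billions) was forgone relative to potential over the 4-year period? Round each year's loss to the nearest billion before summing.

$3,135 billion

Year 2022: gap = -2.5 × (10.41 - 5.32) = -12.725%, loss ≈ 8371 × 12.725/100 ≈ 1065.
Year 2023: gap = -2.5 × (6.67 - 5.32) = -3.375%, loss ≈ 8371 × 3.375/100 ≈ 283.
Year 2024: gap = -2.5 × (9.09 - 5.32) = -9.425%, loss ≈ 8371 × 9.425/100 ≈ 789.
Year 2025: gap = -2.5 × (10.09 - 5.32) = -11.925%, loss ≈ 8371 × 11.925/100 ≈ 998.
Total lost output = 1065 + 283 + 789 + 998 = 3135 billion.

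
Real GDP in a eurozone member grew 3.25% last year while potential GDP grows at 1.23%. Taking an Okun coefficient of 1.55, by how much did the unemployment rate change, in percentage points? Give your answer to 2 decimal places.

Growth-rate Okun's law: g_Y = g_Y* - β × Δu, so Δu = (g_Y* - g_Y)/β.
Δu = (1.23 - 3.25)/1.55 = -2.02/1.55 = -1.30 percentage points.

-1.30 percentage points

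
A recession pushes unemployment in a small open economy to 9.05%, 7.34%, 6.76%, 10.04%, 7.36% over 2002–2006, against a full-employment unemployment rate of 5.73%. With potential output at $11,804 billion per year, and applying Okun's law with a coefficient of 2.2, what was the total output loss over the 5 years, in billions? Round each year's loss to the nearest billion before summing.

$3,089 billion

Year 2002: gap = -2.2 × (9.05 - 5.73) = -7.304%, loss ≈ 11804 × 7.304/100 ≈ 862.
Year 2003: gap = -2.2 × (7.34 - 5.73) = -3.542%, loss ≈ 11804 × 3.542/100 ≈ 418.
Year 2004: gap = -2.2 × (6.76 - 5.73) = -2.266%, loss ≈ 11804 × 2.266/100 ≈ 267.
Year 2005: gap = -2.2 × (10.04 - 5.73) = -9.482%, loss ≈ 11804 × 9.482/100 ≈ 1119.
Year 2006: gap = -2.2 × (7.36 - 5.73) = -3.586%, loss ≈ 11804 × 3.586/100 ≈ 423.
Total lost output = 862 + 418 + 267 + 1119 + 423 = 3089 billion.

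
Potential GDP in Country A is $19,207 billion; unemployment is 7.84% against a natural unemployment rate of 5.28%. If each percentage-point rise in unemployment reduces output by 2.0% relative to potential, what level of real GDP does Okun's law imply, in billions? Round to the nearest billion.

Unemployment gap = 7.84 - 5.28 = 2.56 points, so the output gap is -2 × 2.56 = -5.12%.
Actual GDP = 19207 × (1 - 5.12/100) = 19207 × 0.9488 ≈ 18224 billion.

$18,224 billion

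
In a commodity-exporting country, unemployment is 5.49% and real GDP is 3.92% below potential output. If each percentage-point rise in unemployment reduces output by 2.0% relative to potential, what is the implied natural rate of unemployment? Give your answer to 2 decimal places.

From Okun's law, u - u* = -(output gap)/β = -(-3.92)/2.0 = 1.96 points.
So u* = 5.49 - 1.96 = 3.53%.

3.53%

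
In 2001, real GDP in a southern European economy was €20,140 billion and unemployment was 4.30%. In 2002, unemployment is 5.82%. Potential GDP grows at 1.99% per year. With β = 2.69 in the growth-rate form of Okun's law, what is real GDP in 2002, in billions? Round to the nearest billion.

€19,717 billion

Δu = 5.82 - 4.3 = 1.52 points.
Okun's law (growth form): g_Y = g_Y* - β × Δu = 1.99 - 2.69 × (1.52) = 1.99 - 4.0888 = -2.0988%.
Real GDP in the next year = 20140 × (1 - 2.0988/100) = 20140 × 0.979012 ≈ 19717 billion.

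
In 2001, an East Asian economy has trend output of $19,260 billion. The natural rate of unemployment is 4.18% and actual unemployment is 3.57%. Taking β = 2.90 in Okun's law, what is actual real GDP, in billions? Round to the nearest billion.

$19,601 billion

Unemployment gap = 3.57 - 4.18 = -0.61 points, so the output gap is -2.9 × (-0.61) = 1.769%.
Actual GDP = 19260 × (1 + 1.769/100) = 19260 × 1.01769 ≈ 19601 billion.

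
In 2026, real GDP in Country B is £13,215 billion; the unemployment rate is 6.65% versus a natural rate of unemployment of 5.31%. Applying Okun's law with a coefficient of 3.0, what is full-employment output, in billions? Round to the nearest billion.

Unemployment gap = 6.65 - 5.31 = 1.34 points, so output gap = -3 × 1.34 = -4.02%.
Since Y = Y* × (1 + gap/100), Y* = 13215/0.9598 ≈ 13768 billion.

£13,768 billion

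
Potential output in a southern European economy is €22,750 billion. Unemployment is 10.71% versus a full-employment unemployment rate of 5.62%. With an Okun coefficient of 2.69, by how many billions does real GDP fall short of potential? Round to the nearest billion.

€3,115 billion

Output gap = -2.69 × (10.71 - 5.62) = -2.69 × 5.09 = -13.6921%.
Actual GDP ≈ 22750 × 0.863079 ≈ 19635 billion, so the shortfall is 22750 - 19635 = 3115 billion.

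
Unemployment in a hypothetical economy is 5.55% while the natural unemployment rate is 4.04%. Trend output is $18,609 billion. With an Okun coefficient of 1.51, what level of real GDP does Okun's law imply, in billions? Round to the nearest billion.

$18,185 billion

Unemployment gap = 5.55 - 4.04 = 1.51 points, so the output gap is -1.51 × 1.51 = -2.2801%.
Actual GDP = 18609 × (1 - 2.2801/100) = 18609 × 0.977199 ≈ 18185 billion.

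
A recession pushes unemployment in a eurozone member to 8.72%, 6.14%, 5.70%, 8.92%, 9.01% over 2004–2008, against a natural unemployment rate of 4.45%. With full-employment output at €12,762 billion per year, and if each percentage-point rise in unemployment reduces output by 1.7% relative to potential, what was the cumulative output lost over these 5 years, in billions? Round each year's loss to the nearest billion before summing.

Year 2004: gap = -1.7 × (8.72 - 4.45) = -7.259%, loss ≈ 12762 × 7.259/100 ≈ 926.
Year 2005: gap = -1.7 × (6.14 - 4.45) = -2.873%, loss ≈ 12762 × 2.873/100 ≈ 367.
Year 2006: gap = -1.7 × (5.7 - 4.45) = -2.125%, loss ≈ 12762 × 2.125/100 ≈ 271.
Year 2007: gap = -1.7 × (8.92 - 4.45) = -7.599%, loss ≈ 12762 × 7.599/100 ≈ 970.
Year 2008: gap = -1.7 × (9.01 - 4.45) = -7.752%, loss ≈ 12762 × 7.752/100 ≈ 989.
Total lost output = 926 + 367 + 271 + 970 + 989 = 3523 billion.

€3,523 billion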